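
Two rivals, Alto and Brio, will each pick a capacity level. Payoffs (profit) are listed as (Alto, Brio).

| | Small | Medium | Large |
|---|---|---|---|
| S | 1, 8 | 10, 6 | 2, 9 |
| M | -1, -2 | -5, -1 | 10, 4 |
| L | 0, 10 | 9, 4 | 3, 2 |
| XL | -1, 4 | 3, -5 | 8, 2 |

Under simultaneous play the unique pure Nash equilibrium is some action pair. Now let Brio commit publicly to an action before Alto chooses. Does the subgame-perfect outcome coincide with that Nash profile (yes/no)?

Work backward from Alto's decision.
- Small → Alto plays S (best of 1, -1, 0, -1); Brio gets 8.
- Medium → Alto plays S (best of 10, -5, 9, 3); Brio gets 6.
- Large → Alto plays M (best of 2, 10, 3, 8); Brio gets 4.
Brio's induced payoffs are 8, 6, 4, so Brio commits to Small. Subgame-perfect outcome: (S, Small) with payoffs (1, 8).
Under simultaneous play:
Alto's best replies: Small→S; Medium→S; Large→M.
Brio's best replies: S→Large; M→Large; L→Small; XL→Small.
The unique mutual best reply is (M, Large), giving (10, 4).
Sequential outcome (S, Small) differs from the Nash profile (M, Large).

no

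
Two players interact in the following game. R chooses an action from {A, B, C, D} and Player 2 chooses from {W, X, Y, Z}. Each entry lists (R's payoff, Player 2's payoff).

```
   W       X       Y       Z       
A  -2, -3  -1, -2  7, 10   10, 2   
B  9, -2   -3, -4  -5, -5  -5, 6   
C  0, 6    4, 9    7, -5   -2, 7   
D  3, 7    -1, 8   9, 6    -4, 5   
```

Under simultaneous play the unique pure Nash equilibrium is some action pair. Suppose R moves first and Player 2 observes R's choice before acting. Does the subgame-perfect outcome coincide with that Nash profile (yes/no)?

no

Work backward from Player 2's decision.
- A: BR = Y, leader payoff 7.
- B: BR = Z, leader payoff -5.
- C: BR = X, leader payoff 4.
- D: BR = X, leader payoff -1.
R's induced payoffs are 7, -5, 4, -1, so R commits to A. Subgame-perfect outcome: (A, Y) with payoffs (7, 10).
Now find the simultaneous Nash equilibrium.
R's best replies: W→B; X→C; Y→D; Z→A.
Player 2's best replies: A→Y; B→Z; C→X; D→X.
The unique mutual best reply is (C, X), giving (4, 9).
Sequential outcome (A, Y) differs from the Nash profile (C, X).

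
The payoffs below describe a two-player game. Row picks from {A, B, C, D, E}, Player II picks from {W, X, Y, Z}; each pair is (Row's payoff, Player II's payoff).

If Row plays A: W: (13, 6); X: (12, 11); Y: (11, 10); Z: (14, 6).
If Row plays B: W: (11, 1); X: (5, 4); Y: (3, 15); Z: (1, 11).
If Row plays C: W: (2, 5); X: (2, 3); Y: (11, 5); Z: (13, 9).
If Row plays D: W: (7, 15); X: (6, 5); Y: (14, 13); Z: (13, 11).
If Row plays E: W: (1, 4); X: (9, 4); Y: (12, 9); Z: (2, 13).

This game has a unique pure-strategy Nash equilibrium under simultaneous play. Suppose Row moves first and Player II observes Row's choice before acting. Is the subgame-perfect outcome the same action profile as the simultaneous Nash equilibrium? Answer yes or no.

no

Work backward from Player II's decision.
- A: Player II compares 6, 11, 10, 6 and picks X; Row would get 12.
- B: Player II compares 1, 4, 15, 11 and picks Y; Row would get 3.
- C: Player II compares 5, 3, 5, 9 and picks Z; Row would get 13.
- D: Player II compares 15, 5, 13, 11 and picks W; Row would get 7.
- E: Player II compares 4, 4, 9, 13 and picks Z; Row would get 2.
Maximizing over 12, 3, 13, 7, 2, Row chooses C. Subgame-perfect outcome: (C, Z) with payoffs (13, 9).
For the simultaneous game, intersect best replies.
Row's best replies: W→A; X→A; Y→D; Z→A.
Player II's best replies: A→X; B→Y; C→Z; D→W; E→Z.
Only (A, X) has each player best-responding; Nash payoffs (12, 11).
Sequential outcome (C, Z) differs from the Nash profile (A, X).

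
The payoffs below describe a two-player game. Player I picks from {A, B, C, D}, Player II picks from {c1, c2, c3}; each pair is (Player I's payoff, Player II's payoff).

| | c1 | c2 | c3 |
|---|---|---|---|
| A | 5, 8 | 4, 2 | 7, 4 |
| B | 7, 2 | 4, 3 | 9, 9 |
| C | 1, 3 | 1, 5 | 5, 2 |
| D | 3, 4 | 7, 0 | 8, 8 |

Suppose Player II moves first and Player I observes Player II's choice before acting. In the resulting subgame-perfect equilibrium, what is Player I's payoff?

9

Player I best-responds to each possible Player II move:
- c1 → Player I plays B (best of 5, 7, 1, 3); Player II gets 2.
- c2 → Player I plays D (best of 4, 4, 1, 7); Player II gets 0.
- c3 → Player I plays B (best of 7, 9, 5, 8); Player II gets 9.
Player II's induced payoffs are 2, 0, 9, so Player II commits to c3. Subgame-perfect outcome: (B, c3) with payoffs (9, 9).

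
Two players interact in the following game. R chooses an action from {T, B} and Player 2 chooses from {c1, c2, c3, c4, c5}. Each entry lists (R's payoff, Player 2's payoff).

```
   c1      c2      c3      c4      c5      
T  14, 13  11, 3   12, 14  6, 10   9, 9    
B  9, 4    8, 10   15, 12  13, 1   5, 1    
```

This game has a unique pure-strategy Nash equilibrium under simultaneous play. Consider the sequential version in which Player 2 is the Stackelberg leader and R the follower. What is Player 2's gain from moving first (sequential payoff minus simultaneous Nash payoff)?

Work backward from R's decision.
- c1 → R plays T (best of 14, 9); Player 2 gets 13.
- c2 → R plays T (best of 11, 8); Player 2 gets 3.
- c3 → R plays B (best of 12, 15); Player 2 gets 12.
- c4 → R plays B (best of 6, 13); Player 2 gets 1.
- c5 → R plays T (best of 9, 5); Player 2 gets 9.
Among 13, 3, 12, 1, 9, the best is 13 at c1. Subgame-perfect outcome: (T, c1) with payoffs (14, 13).
Now find the simultaneous Nash equilibrium.
R's best replies: c1→T; c2→T; c3→B; c4→B; c5→T.
Player 2's best replies: T→c3; B→c3.
The unique mutual best reply is (B, c3), giving (15, 12).
Player 2's commitment gain: 13 − 12 = 1.

1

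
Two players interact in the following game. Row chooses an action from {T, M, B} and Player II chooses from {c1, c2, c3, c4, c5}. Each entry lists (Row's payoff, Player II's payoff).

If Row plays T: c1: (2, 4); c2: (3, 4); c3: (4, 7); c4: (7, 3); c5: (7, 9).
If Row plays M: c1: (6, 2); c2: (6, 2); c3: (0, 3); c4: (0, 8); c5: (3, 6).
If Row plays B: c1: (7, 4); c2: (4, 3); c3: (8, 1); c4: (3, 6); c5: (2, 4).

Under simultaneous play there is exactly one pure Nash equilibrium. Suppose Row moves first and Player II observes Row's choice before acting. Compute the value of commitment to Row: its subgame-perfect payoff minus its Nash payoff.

Backward induction with Row moving first.
- T: Player II compares 4, 4, 7, 3, 9 and picks c5; Row would get 7.
- M: Player II compares 2, 2, 3, 8, 6 and picks c4; Row would get 0.
- B: Player II compares 4, 3, 1, 6, 4 and picks c4; Row would get 3.
Among 7, 0, 3, the best is 7 at T. Subgame-perfect outcome: (T, c5) with payoffs (7, 9).
Under simultaneous play:
Row's best replies: c1→B; c2→M; c3→B; c4→T; c5→T.
Player II's best replies: T→c5; M→c4; B→c4.
The unique mutual best reply is (T, c5), giving (7, 9).
Row's commitment gain: 7 − 7 = 0.

0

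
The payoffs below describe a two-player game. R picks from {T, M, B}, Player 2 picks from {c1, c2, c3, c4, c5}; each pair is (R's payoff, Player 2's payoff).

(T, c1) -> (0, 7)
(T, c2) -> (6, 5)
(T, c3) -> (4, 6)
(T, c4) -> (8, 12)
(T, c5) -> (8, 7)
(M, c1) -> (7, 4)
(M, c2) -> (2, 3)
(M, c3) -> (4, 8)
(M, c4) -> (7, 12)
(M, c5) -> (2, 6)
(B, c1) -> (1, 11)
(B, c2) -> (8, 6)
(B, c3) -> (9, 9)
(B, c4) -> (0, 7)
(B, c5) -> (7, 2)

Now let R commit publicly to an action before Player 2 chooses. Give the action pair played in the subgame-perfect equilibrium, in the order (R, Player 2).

(T, c4)

Work backward from Player 2's decision.
- T: BR = c4, leader payoff 8.
- M: BR = c4, leader payoff 7.
- B: BR = c1, leader payoff 1.
Maximizing over 8, 7, 1, R chooses T. Subgame-perfect outcome: (T, c4) with payoffs (8, 12).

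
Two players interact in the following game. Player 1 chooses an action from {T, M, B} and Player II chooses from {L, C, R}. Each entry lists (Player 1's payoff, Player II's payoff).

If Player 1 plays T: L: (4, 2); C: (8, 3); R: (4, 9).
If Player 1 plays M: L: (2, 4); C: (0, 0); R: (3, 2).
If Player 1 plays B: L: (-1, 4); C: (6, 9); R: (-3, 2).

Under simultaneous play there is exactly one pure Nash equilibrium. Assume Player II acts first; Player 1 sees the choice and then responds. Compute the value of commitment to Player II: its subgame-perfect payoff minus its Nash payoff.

Work backward from Player 1's decision.
- L → Player 1 plays T (best of 4, 2, -1); Player II gets 2.
- C → Player 1 plays T (best of 8, 0, 6); Player II gets 3.
- R → Player 1 plays T (best of 4, 3, -3); Player II gets 9.
Maximizing over 2, 3, 9, Player II chooses R. Subgame-perfect outcome: (T, R) with payoffs (4, 9).
For the simultaneous game, intersect best replies.
Player 1's best replies: L→T; C→T; R→T.
Player II's best replies: T→R; M→L; B→C.
The unique mutual best reply is (T, R), giving (4, 9).
Player II's commitment gain: 9 − 9 = 0.

0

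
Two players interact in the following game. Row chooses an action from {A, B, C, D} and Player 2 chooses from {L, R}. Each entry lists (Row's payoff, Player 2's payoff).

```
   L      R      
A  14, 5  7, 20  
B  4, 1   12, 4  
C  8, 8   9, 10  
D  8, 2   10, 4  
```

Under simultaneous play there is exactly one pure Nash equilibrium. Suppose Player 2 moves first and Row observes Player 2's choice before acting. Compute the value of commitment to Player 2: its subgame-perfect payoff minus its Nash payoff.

1

Work backward from Row's decision.
- L → Row plays A (best of 14, 4, 8, 8); Player 2 gets 5.
- R → Row plays B (best of 7, 12, 9, 10); Player 2 gets 4.
Player 2's induced payoffs are 5, 4, so Player 2 commits to L. Subgame-perfect outcome: (A, L) with payoffs (14, 5).
For the simultaneous game, intersect best replies.
Row's best replies: L→A; R→B.
Player 2's best replies: A→R; B→R; C→R; D→R.
Only (B, R) has each player best-responding; Nash payoffs (12, 4).
Player 2's commitment gain: 5 − 4 = 1.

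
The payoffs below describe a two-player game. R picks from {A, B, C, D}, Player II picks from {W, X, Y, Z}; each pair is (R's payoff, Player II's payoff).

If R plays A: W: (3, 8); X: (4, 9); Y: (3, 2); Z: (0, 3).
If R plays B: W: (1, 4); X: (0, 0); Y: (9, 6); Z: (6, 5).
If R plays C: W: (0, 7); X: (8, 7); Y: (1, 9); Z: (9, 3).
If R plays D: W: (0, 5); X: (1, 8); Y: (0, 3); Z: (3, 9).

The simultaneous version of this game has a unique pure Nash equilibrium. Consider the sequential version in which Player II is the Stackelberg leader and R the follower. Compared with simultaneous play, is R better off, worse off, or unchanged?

R best-responds to each possible Player II move:
- W: R compares 3, 1, 0, 0 and picks A; Player II would get 8.
- X: R compares 4, 0, 8, 1 and picks C; Player II would get 7.
- Y: R compares 3, 9, 1, 0 and picks B; Player II would get 6.
- Z: R compares 0, 6, 9, 3 and picks C; Player II would get 3.
Player II's induced payoffs are 8, 7, 6, 3, so Player II commits to W. Subgame-perfect outcome: (A, W) with payoffs (3, 8).
Under simultaneous play:
R's best replies: W→A; X→C; Y→B; Z→C.
Player II's best replies: A→X; B→Y; C→Y; D→Z.
Only (B, Y) has each player best-responding; Nash payoffs (9, 6).
R earns 3 sequentially versus 9 at the Nash outcome: worse off.

worse off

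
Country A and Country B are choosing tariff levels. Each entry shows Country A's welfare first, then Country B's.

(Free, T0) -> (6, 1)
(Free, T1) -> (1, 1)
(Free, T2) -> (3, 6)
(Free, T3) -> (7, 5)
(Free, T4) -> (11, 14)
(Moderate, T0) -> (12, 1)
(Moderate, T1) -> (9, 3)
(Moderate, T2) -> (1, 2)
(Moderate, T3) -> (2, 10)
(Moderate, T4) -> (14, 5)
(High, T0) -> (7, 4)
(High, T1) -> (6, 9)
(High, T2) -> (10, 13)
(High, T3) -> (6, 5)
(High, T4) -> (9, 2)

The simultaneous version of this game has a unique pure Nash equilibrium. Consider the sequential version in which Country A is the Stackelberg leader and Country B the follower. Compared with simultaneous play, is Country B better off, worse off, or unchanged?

better off

Backward induction with Country A moving first.
- Free: Country B compares 1, 1, 6, 5, 14 and picks T4; Country A would get 11.
- Moderate: Country B compares 1, 3, 2, 10, 5 and picks T3; Country A would get 2.
- High: Country B compares 4, 9, 13, 5, 2 and picks T2; Country A would get 10.
Maximizing over 11, 2, 10, Country A chooses Free. Subgame-perfect outcome: (Free, T4) with payoffs (11, 14).
For the simultaneous game, intersect best replies.
Country A's best replies: T0→Moderate; T1→Moderate; T2→High; T3→Free; T4→Moderate.
Country B's best replies: Free→T4; Moderate→T3; High→T2.
Only (High, T2) has each player best-responding; Nash payoffs (10, 13).
Country B earns 14 sequentially versus 13 at the Nash outcome: better off.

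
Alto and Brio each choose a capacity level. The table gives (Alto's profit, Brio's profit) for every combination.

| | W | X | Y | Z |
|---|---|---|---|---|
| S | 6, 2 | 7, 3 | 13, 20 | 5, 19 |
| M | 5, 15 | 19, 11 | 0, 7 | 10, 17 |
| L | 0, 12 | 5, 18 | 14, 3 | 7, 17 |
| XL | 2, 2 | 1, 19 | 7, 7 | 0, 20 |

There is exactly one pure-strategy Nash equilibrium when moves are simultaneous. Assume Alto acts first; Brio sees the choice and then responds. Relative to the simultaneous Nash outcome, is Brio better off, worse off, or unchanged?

better off

Work backward from Brio's decision.
- S → Brio plays Y (best of 2, 3, 20, 19); Alto gets 13.
- M → Brio plays Z (best of 15, 11, 7, 17); Alto gets 10.
- L → Brio plays X (best of 12, 18, 3, 17); Alto gets 5.
- XL → Brio plays Z (best of 2, 19, 7, 20); Alto gets 0.
Alto's induced payoffs are 13, 10, 5, 0, so Alto commits to S. Subgame-perfect outcome: (S, Y) with payoffs (13, 20).
For the simultaneous game, intersect best replies.
Alto's best replies: W→S; X→M; Y→L; Z→M.
Brio's best replies: S→Y; M→Z; L→X; XL→Z.
Only (M, Z) has each player best-responding; Nash payoffs (10, 17).
Brio earns 20 sequentially versus 17 at the Nash outcome: better off.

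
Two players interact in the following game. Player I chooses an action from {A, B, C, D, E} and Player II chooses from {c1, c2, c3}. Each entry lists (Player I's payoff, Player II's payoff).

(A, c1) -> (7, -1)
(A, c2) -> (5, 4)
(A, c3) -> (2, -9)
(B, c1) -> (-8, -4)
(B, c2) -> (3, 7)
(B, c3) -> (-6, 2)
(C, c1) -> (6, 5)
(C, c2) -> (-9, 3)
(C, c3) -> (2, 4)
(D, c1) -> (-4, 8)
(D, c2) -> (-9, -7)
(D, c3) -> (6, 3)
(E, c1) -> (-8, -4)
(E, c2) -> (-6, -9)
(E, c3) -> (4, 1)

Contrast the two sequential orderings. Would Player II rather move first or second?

second

If Player I leads: Player II's best replies are A→c2, B→c2, C→c1, D→c1, E→c3; Player I's induced payoffs 5, 3, 6, -4, 4; outcome (C, c1), payoffs (6, 5).
If Player II leads: Player I's best replies are c1→A, c2→A, c3→D; Player II's induced payoffs -1, 4, 3; outcome (A, c2), payoffs (5, 4).
Player II gets 4 moving first and 5 moving second, so Player II prefers to move second.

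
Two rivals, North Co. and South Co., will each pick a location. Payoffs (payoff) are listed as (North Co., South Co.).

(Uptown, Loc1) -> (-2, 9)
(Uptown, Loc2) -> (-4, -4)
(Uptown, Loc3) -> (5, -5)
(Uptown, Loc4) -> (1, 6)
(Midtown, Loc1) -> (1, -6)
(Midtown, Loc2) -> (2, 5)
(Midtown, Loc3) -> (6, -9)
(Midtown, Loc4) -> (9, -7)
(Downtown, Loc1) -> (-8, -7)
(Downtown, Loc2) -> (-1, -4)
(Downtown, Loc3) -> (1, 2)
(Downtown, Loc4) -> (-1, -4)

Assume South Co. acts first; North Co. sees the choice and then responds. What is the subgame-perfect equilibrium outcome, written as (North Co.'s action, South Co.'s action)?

Work backward from North Co.'s decision.
- Loc1: North Co. compares -2, 1, -8 and picks Midtown; South Co. would get -6.
- Loc2: North Co. compares -4, 2, -1 and picks Midtown; South Co. would get 5.
- Loc3: North Co. compares 5, 6, 1 and picks Midtown; South Co. would get -9.
- Loc4: North Co. compares 1, 9, -1 and picks Midtown; South Co. would get -7.
Maximizing over -6, 5, -9, -7, South Co. chooses Loc2. Subgame-perfect outcome: (Midtown, Loc2) with payoffs (2, 5).

(Midtown, Loc2)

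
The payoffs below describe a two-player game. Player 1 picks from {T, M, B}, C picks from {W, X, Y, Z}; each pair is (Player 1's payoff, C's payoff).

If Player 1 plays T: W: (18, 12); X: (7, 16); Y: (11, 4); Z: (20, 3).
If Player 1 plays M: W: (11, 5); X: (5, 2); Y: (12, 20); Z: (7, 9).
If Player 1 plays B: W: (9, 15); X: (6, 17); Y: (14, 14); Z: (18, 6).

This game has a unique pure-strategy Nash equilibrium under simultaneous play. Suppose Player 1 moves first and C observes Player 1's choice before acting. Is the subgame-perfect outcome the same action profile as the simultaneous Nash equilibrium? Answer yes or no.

no

C best-responds to each possible Player 1 move:
- T: BR = X, leader payoff 7.
- M: BR = Y, leader payoff 12.
- B: BR = X, leader payoff 6.
Maximizing over 7, 12, 6, Player 1 chooses M. Subgame-perfect outcome: (M, Y) with payoffs (12, 20).
Under simultaneous play:
Player 1's best replies: W→T; X→T; Y→B; Z→T.
C's best replies: T→X; M→Y; B→X.
Only (T, X) has each player best-responding; Nash payoffs (7, 16).
Sequential outcome (M, Y) differs from the Nash profile (T, X).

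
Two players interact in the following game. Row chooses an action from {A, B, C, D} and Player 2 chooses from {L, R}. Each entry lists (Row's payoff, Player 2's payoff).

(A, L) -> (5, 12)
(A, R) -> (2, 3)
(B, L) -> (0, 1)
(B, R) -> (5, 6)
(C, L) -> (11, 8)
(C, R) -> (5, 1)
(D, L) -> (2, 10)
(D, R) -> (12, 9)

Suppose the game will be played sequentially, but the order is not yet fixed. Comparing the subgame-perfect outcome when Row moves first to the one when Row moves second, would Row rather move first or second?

second

If Row leads: Player 2's best replies are A→L, B→R, C→L, D→L; Row's induced payoffs 5, 5, 11, 2; outcome (C, L), payoffs (11, 8).
If Player 2 leads: Row's best replies are L→C, R→D; Player 2's induced payoffs 8, 9; outcome (D, R), payoffs (12, 9).
Row gets 11 moving first and 12 moving second, so Row prefers to move second.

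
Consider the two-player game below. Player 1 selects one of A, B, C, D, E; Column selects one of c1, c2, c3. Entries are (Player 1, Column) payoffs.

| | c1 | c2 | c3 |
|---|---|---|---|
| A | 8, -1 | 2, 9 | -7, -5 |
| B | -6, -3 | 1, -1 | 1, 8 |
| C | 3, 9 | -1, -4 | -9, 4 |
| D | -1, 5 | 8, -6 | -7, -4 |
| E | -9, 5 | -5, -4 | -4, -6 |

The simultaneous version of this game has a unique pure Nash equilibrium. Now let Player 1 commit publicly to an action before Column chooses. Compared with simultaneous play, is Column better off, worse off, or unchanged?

Work backward from Column's decision.
- A: Column compares -1, 9, -5 and picks c2; Player 1 would get 2.
- B: Column compares -3, -1, 8 and picks c3; Player 1 would get 1.
- C: Column compares 9, -4, 4 and picks c1; Player 1 would get 3.
- D: Column compares 5, -6, -4 and picks c1; Player 1 would get -1.
- E: Column compares 5, -4, -6 and picks c1; Player 1 would get -9.
Maximizing over 2, 1, 3, -1, -9, Player 1 chooses C. Subgame-perfect outcome: (C, c1) with payoffs (3, 9).
Under simultaneous play:
Player 1's best replies: c1→A; c2→D; c3→B.
Column's best replies: A→c2; B→c3; C→c1; D→c1; E→c1.
Only (B, c3) has each player best-responding; Nash payoffs (1, 8).
Column earns 9 sequentially versus 8 at the Nash outcome: better off.

better off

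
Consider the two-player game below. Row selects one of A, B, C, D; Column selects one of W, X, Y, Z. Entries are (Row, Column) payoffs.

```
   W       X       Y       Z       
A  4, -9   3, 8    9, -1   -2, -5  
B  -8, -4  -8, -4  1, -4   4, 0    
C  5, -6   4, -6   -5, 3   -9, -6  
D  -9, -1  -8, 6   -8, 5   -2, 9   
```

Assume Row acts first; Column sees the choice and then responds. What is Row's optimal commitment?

B

Solve by backward induction (Row leads).
- A → Column plays X (best of -9, 8, -1, -5); Row gets 3.
- B → Column plays Z (best of -4, -4, -4, 0); Row gets 4.
- C → Column plays Y (best of -6, -6, 3, -6); Row gets -5.
- D → Column plays Z (best of -1, 6, 5, 9); Row gets -2.
Among 3, 4, -5, -2, the best is 4 at B. Subgame-perfect outcome: (B, Z) with payoffs (4, 0).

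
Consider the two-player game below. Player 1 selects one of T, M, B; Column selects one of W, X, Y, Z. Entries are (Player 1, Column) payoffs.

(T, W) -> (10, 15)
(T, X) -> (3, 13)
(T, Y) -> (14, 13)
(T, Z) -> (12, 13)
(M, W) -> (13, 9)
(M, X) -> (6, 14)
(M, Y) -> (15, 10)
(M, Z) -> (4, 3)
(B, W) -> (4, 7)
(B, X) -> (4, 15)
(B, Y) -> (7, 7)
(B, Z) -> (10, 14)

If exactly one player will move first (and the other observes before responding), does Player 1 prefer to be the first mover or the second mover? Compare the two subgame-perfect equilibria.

If Player 1 leads: Column's best replies are T→W, M→X, B→X; Player 1's induced payoffs 10, 6, 4; outcome (T, W), payoffs (10, 15).
If Column leads: Player 1's best replies are W→M, X→M, Y→M, Z→T; Column's induced payoffs 9, 14, 10, 13; outcome (M, X), payoffs (6, 14).
Player 1 gets 10 moving first and 6 moving second, so Player 1 prefers to move first.

first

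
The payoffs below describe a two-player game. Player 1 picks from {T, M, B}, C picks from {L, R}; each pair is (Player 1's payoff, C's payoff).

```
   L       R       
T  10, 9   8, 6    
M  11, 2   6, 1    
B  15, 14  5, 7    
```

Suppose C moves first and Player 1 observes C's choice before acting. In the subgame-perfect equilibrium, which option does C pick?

L

Work backward from Player 1's decision.
- L: Player 1 compares 10, 11, 15 and picks B; C would get 14.
- R: Player 1 compares 8, 6, 5 and picks T; C would get 6.
Among 14, 6, the best is 14 at L. Subgame-perfect outcome: (B, L) with payoffs (15, 14).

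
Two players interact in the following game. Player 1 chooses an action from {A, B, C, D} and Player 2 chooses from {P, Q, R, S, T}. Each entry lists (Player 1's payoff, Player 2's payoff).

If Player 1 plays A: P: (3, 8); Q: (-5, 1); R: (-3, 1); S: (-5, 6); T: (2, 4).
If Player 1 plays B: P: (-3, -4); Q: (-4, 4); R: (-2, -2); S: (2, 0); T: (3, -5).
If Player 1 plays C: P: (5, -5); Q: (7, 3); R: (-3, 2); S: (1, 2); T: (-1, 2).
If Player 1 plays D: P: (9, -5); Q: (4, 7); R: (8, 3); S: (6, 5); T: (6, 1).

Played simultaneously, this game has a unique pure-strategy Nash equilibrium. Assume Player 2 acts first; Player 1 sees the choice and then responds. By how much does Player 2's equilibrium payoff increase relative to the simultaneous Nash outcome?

2

Backward induction with Player 2 moving first.
- P: BR = D, leader payoff -5.
- Q: BR = C, leader payoff 3.
- R: BR = D, leader payoff 3.
- S: BR = D, leader payoff 5.
- T: BR = D, leader payoff 1.
Among -5, 3, 3, 5, 1, the best is 5 at S. Subgame-perfect outcome: (D, S) with payoffs (6, 5).
Under simultaneous play:
Player 1's best replies: P→D; Q→C; R→D; S→D; T→D.
Player 2's best replies: A→P; B→Q; C→Q; D→Q.
The unique mutual best reply is (C, Q), giving (7, 3).
Player 2's commitment gain: 5 − 3 = 2.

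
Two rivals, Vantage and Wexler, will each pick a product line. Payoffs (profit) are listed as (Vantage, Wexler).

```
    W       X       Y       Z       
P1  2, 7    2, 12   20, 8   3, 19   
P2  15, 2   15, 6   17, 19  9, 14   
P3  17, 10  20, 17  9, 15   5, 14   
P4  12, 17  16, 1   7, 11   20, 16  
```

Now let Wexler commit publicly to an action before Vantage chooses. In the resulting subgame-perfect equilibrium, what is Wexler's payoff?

Work backward from Vantage's decision.
- W → Vantage plays P3 (best of 2, 15, 17, 12); Wexler gets 10.
- X → Vantage plays P3 (best of 2, 15, 20, 16); Wexler gets 17.
- Y → Vantage plays P1 (best of 20, 17, 9, 7); Wexler gets 8.
- Z → Vantage plays P4 (best of 3, 9, 5, 20); Wexler gets 16.
Wexler's induced payoffs are 10, 17, 8, 16, so Wexler commits to X. Subgame-perfect outcome: (P3, X) with payoffs (20, 17).

17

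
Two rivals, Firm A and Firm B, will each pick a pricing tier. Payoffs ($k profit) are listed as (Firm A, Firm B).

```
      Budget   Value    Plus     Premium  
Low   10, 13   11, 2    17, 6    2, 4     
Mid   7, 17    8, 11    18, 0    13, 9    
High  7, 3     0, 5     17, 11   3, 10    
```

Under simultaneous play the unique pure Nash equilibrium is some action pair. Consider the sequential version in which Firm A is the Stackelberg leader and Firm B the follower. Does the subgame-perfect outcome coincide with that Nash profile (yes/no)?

Backward induction with Firm A moving first.
- Low → Firm B plays Budget (best of 13, 2, 6, 4); Firm A gets 10.
- Mid → Firm B plays Budget (best of 17, 11, 0, 9); Firm A gets 7.
- High → Firm B plays Plus (best of 3, 5, 11, 10); Firm A gets 17.
Maximizing over 10, 7, 17, Firm A chooses High. Subgame-perfect outcome: (High, Plus) with payoffs (17, 11).
Under simultaneous play:
Firm A's best replies: Budget→Low; Value→Low; Plus→Mid; Premium→Mid.
Firm B's best replies: Low→Budget; Mid→Budget; High→Plus.
The unique mutual best reply is (Low, Budget), giving (10, 13).
Sequential outcome (High, Plus) differs from the Nash profile (Low, Budget).

no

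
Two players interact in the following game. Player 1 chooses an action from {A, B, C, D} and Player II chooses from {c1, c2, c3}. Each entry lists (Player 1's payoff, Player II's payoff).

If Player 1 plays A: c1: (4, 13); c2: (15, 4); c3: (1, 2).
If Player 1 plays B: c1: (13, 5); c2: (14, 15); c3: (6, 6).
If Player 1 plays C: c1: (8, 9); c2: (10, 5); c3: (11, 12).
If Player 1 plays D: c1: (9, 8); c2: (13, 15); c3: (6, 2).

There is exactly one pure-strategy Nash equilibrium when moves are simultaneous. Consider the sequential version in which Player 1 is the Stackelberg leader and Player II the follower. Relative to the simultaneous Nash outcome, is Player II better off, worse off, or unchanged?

Backward induction with Player 1 moving first.
- A: BR = c1, leader payoff 4.
- B: BR = c2, leader payoff 14.
- C: BR = c3, leader payoff 11.
- D: BR = c2, leader payoff 13.
Among 4, 14, 11, 13, the best is 14 at B. Subgame-perfect outcome: (B, c2) with payoffs (14, 15).
Now find the simultaneous Nash equilibrium.
Player 1's best replies: c1→B; c2→A; c3→C.
Player II's best replies: A→c1; B→c2; C→c3; D→c2.
The unique mutual best reply is (C, c3), giving (11, 12).
Player II earns 15 sequentially versus 12 at the Nash outcome: better off.

better off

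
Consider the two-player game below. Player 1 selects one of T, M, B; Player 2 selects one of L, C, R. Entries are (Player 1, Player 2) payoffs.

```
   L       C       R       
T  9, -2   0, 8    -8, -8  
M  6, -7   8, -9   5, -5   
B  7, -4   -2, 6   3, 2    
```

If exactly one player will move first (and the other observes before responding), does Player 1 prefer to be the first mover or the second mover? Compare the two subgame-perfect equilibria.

If Player 1 leads: Player 2's best replies are T→C, M→R, B→C; Player 1's induced payoffs 0, 5, -2; outcome (M, R), payoffs (5, -5).
If Player 2 leads: Player 1's best replies are L→T, C→M, R→M; Player 2's induced payoffs -2, -9, -5; outcome (T, L), payoffs (9, -2).
Player 1 gets 5 moving first and 9 moving second, so Player 1 prefers to move second.

second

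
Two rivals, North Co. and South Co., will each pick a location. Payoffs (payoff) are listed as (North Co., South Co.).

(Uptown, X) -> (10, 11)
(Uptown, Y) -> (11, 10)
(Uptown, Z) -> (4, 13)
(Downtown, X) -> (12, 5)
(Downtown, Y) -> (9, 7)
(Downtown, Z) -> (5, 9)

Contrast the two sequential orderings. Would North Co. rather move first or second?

second

If North Co. leads: South Co.'s best replies are Uptown→Z, Downtown→Z; North Co.'s induced payoffs 4, 5; outcome (Downtown, Z), payoffs (5, 9).
If South Co. leads: North Co.'s best replies are X→Downtown, Y→Uptown, Z→Downtown; South Co.'s induced payoffs 5, 10, 9; outcome (Uptown, Y), payoffs (11, 10).
North Co. gets 5 moving first and 11 moving second, so North Co. prefers to move second.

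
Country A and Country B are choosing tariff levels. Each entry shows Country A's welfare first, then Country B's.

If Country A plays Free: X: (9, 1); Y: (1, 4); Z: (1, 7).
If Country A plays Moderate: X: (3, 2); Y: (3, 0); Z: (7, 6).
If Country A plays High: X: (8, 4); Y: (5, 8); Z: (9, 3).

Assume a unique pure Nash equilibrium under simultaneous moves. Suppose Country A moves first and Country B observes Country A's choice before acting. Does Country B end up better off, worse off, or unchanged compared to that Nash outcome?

worse off

Backward induction with Country A moving first.
- Free: BR = Z, leader payoff 1.
- Moderate: BR = Z, leader payoff 7.
- High: BR = Y, leader payoff 5.
Maximizing over 1, 7, 5, Country A chooses Moderate. Subgame-perfect outcome: (Moderate, Z) with payoffs (7, 6).
Under simultaneous play:
Country A's best replies: X→Free; Y→High; Z→High.
Country B's best replies: Free→Z; Moderate→Z; High→Y.
Only (High, Y) has each player best-responding; Nash payoffs (5, 8).
Country B earns 6 sequentially versus 8 at the Nash outcome: worse off.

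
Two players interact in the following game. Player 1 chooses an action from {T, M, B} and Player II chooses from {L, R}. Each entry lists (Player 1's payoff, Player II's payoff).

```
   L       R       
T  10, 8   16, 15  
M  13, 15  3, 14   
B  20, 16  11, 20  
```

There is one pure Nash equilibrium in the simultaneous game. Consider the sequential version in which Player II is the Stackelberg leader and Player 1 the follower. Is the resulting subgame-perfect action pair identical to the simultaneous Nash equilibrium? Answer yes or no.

Backward induction with Player II moving first.
- L: Player 1 compares 10, 13, 20 and picks B; Player II would get 16.
- R: Player 1 compares 16, 3, 11 and picks T; Player II would get 15.
Maximizing over 16, 15, Player II chooses L. Subgame-perfect outcome: (B, L) with payoffs (20, 16).
Now find the simultaneous Nash equilibrium.
Player 1's best replies: L→B; R→T.
Player II's best replies: T→R; M→L; B→R.
Only (T, R) has each player best-responding; Nash payoffs (16, 15).
Sequential outcome (B, L) differs from the Nash profile (T, R).

no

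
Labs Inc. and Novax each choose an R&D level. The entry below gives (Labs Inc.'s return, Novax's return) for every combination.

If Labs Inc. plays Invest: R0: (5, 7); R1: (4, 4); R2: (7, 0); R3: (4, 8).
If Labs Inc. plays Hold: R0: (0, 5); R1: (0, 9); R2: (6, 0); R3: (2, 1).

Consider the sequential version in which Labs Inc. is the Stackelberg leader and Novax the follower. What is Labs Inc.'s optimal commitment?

Invest

Solve by backward induction (Labs Inc. leads).
- Invest: BR = R3, leader payoff 4.
- Hold: BR = R1, leader payoff 0.
Maximizing over 4, 0, Labs Inc. chooses Invest. Subgame-perfect outcome: (Invest, R3) with payoffs (4, 8).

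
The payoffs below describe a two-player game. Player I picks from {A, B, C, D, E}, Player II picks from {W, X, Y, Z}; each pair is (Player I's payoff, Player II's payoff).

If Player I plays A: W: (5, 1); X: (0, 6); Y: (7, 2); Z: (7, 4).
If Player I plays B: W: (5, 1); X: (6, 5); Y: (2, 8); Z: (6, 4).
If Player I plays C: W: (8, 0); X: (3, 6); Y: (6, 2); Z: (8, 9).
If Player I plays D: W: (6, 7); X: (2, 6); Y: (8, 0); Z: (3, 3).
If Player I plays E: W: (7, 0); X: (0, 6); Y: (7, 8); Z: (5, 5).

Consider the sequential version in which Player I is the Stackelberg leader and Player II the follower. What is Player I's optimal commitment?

Backward induction with Player I moving first.
- A: BR = X, leader payoff 0.
- B: BR = Y, leader payoff 2.
- C: BR = Z, leader payoff 8.
- D: BR = W, leader payoff 6.
- E: BR = Y, leader payoff 7.
Among 0, 2, 8, 6, 7, the best is 8 at C. Subgame-perfect outcome: (C, Z) with payoffs (8, 9).

C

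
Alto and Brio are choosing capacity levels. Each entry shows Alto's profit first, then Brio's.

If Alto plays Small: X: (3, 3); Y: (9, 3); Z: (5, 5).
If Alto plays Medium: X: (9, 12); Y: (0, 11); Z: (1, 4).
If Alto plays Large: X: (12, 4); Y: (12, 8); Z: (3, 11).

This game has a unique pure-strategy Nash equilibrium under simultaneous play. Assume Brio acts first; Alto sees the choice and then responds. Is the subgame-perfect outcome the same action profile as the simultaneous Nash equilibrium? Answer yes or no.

Alto best-responds to each possible Brio move:
- X: BR = Large, leader payoff 4.
- Y: BR = Large, leader payoff 8.
- Z: BR = Small, leader payoff 5.
Maximizing over 4, 8, 5, Brio chooses Y. Subgame-perfect outcome: (Large, Y) with payoffs (12, 8).
Now find the simultaneous Nash equilibrium.
Alto's best replies: X→Large; Y→Large; Z→Small.
Brio's best replies: Small→Z; Medium→X; Large→Z.
Only (Small, Z) has each player best-responding; Nash payoffs (5, 5).
Sequential outcome (Large, Y) differs from the Nash profile (Small, Z).

no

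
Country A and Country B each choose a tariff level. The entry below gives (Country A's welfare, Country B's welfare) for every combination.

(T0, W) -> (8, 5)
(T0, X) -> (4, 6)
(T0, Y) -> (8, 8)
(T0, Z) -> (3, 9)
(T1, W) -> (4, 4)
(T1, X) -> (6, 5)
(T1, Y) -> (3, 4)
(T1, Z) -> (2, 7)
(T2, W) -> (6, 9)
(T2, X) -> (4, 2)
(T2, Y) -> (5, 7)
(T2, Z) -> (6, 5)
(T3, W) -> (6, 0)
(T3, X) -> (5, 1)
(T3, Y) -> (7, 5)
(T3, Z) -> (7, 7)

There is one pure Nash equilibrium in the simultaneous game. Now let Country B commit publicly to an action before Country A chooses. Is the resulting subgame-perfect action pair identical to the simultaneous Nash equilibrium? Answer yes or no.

Work backward from Country A's decision.
- W: BR = T0, leader payoff 5.
- X: BR = T1, leader payoff 5.
- Y: BR = T0, leader payoff 8.
- Z: BR = T3, leader payoff 7.
Among 5, 5, 8, 7, the best is 8 at Y. Subgame-perfect outcome: (T0, Y) with payoffs (8, 8).
For the simultaneous game, intersect best replies.
Country A's best replies: W→T0; X→T1; Y→T0; Z→T3.
Country B's best replies: T0→Z; T1→Z; T2→W; T3→Z.
The unique mutual best reply is (T3, Z), giving (7, 7).
Sequential outcome (T0, Y) differs from the Nash profile (T3, Z).

no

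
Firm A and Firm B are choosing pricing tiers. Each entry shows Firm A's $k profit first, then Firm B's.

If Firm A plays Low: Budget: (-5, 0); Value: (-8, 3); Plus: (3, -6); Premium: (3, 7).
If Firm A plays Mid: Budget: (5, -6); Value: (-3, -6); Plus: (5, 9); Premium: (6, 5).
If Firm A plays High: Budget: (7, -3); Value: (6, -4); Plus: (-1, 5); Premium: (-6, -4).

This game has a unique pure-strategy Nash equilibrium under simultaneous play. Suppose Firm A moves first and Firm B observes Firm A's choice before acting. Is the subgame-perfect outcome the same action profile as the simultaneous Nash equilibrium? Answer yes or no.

yes

Work backward from Firm B's decision.
- Low: Firm B compares 0, 3, -6, 7 and picks Premium; Firm A would get 3.
- Mid: Firm B compares -6, -6, 9, 5 and picks Plus; Firm A would get 5.
- High: Firm B compares -3, -4, 5, -4 and picks Plus; Firm A would get -1.
Firm A's induced payoffs are 3, 5, -1, so Firm A commits to Mid. Subgame-perfect outcome: (Mid, Plus) with payoffs (5, 9).
Under simultaneous play:
Firm A's best replies: Budget→High; Value→High; Plus→Mid; Premium→Mid.
Firm B's best replies: Low→Premium; Mid→Plus; High→Plus.
Only (Mid, Plus) has each player best-responding; Nash payoffs (5, 9).
Sequential outcome (Mid, Plus) coincides with the Nash profile (Mid, Plus).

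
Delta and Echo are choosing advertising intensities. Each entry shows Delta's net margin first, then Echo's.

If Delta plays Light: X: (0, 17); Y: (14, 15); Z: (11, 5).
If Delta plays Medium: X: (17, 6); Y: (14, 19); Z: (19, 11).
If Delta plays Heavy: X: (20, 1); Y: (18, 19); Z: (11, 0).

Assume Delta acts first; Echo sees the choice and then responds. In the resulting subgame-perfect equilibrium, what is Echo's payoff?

19

Backward induction with Delta moving first.
- Light: Echo compares 17, 15, 5 and picks X; Delta would get 0.
- Medium: Echo compares 6, 19, 11 and picks Y; Delta would get 14.
- Heavy: Echo compares 1, 19, 0 and picks Y; Delta would get 18.
Delta's induced payoffs are 0, 14, 18, so Delta commits to Heavy. Subgame-perfect outcome: (Heavy, Y) with payoffs (18, 19).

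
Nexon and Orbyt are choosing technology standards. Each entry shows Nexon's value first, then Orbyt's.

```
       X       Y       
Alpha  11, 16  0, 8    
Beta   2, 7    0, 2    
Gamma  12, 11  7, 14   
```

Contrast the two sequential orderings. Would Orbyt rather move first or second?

If Nexon leads: Orbyt's best replies are Alpha→X, Beta→X, Gamma→Y; Nexon's induced payoffs 11, 2, 7; outcome (Alpha, X), payoffs (11, 16).
If Orbyt leads: Nexon's best replies are X→Gamma, Y→Gamma; Orbyt's induced payoffs 11, 14; outcome (Gamma, Y), payoffs (7, 14).
Orbyt gets 14 moving first and 16 moving second, so Orbyt prefers to move second.

second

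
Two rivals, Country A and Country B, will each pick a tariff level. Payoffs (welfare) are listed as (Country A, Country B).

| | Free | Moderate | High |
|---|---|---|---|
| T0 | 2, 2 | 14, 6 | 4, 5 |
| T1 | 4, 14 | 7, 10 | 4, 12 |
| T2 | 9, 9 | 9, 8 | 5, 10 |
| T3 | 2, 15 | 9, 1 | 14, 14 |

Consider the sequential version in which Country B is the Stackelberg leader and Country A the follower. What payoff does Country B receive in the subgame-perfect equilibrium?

14

Solve by backward induction (Country B leads).
- Free: BR = T2, leader payoff 9.
- Moderate: BR = T0, leader payoff 6.
- High: BR = T3, leader payoff 14.
Maximizing over 9, 6, 14, Country B chooses High. Subgame-perfect outcome: (T3, High) with payoffs (14, 14).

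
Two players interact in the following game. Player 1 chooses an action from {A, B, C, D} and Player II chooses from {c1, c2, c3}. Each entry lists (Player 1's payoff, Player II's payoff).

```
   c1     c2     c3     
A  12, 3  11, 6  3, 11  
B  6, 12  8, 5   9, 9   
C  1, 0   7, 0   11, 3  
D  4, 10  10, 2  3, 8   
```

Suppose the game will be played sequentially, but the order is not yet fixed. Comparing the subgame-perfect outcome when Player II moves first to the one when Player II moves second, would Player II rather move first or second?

If Player 1 leads: Player II's best replies are A→c3, B→c1, C→c3, D→c1; Player 1's induced payoffs 3, 6, 11, 4; outcome (C, c3), payoffs (11, 3).
If Player II leads: Player 1's best replies are c1→A, c2→A, c3→C; Player II's induced payoffs 3, 6, 3; outcome (A, c2), payoffs (11, 6).
Player II gets 6 moving first and 3 moving second, so Player II prefers to move first.

first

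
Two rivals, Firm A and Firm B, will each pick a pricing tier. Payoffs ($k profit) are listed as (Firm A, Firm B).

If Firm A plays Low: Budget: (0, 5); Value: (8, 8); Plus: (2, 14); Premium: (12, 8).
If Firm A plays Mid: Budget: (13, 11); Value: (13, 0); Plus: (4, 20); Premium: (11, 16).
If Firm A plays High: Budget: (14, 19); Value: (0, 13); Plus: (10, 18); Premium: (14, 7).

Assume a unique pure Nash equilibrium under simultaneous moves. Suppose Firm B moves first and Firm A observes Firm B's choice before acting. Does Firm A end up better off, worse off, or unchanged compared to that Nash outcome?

unchanged

Work backward from Firm A's decision.
- Budget: Firm A compares 0, 13, 14 and picks High; Firm B would get 19.
- Value: Firm A compares 8, 13, 0 and picks Mid; Firm B would get 0.
- Plus: Firm A compares 2, 4, 10 and picks High; Firm B would get 18.
- Premium: Firm A compares 12, 11, 14 and picks High; Firm B would get 7.
Firm B's induced payoffs are 19, 0, 18, 7, so Firm B commits to Budget. Subgame-perfect outcome: (High, Budget) with payoffs (14, 19).
Now find the simultaneous Nash equilibrium.
Firm A's best replies: Budget→High; Value→Mid; Plus→High; Premium→High.
Firm B's best replies: Low→Plus; Mid→Plus; High→Budget.
Only (High, Budget) has each player best-responding; Nash payoffs (14, 19).
Firm A earns 14 sequentially versus 14 at the Nash outcome: unchanged.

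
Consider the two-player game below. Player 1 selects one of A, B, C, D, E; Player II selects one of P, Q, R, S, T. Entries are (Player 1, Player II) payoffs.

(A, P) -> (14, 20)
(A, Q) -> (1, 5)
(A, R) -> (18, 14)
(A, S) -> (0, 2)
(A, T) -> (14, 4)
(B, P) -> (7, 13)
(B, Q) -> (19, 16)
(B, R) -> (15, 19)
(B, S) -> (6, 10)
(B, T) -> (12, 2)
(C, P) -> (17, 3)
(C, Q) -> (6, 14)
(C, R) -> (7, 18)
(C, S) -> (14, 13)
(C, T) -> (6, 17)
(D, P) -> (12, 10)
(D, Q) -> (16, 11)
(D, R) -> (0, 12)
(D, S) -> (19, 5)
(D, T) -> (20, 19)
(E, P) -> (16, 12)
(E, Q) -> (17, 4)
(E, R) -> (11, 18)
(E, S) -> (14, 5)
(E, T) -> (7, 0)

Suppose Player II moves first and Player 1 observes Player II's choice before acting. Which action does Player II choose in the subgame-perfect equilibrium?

Solve by backward induction (Player II leads).
- P: BR = C, leader payoff 3.
- Q: BR = B, leader payoff 16.
- R: BR = A, leader payoff 14.
- S: BR = D, leader payoff 5.
- T: BR = D, leader payoff 19.
Player II's induced payoffs are 3, 16, 14, 5, 19, so Player II commits to T. Subgame-perfect outcome: (D, T) with payoffs (20, 19).

T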